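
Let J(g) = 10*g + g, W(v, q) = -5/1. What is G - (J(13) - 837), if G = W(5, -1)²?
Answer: 719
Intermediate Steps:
W(v, q) = -5 (W(v, q) = -5*1 = -5)
J(g) = 11*g
G = 25 (G = (-5)² = 25)
G - (J(13) - 837) = 25 - (11*13 - 837) = 25 - (143 - 837) = 25 - 1*(-694) = 25 + 694 = 719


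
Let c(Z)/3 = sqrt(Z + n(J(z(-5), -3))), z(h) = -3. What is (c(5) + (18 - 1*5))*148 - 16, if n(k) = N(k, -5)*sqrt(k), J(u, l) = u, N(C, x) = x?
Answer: 1908 + 444*sqrt(5 - 5*I*sqrt(3)) ≈ 3123.9 - 702.03*I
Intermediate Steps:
n(k) = -5*sqrt(k)
c(Z) = 3*sqrt(Z - 5*I*sqrt(3))
(c(5) + (18 - 1*5))*148 - 16 = (3*sqrt(5 - 5*I*sqrt(3)) + (18 - 1*5))*148 - 16 = (3*sqrt(5 - 5*I*sqrt(3)) + (18 - 5))*148 - 16 = (3*sqrt(5 - 5*I*sqrt(3)) + 13)*148 - 16 = (13 + 3*sqrt(5 - 5*I*sqrt(3)))*148 - 16 = (1924 + 444*sqrt(5 - 5*I*sqrt(3))) - 16 = 1908 + 444*sqrt(5 - 5*I*sqrt(3))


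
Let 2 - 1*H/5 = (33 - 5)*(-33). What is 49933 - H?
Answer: 45303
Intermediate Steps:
H = 4630 (H = 10 - 5*(33 - 5)*(-33) = 10 - 140*(-33) = 10 - 5*(-924) = 10 + 4620 = 4630)
49933 - H = 49933 - 1*4630 = 49933 - 4630 = 45303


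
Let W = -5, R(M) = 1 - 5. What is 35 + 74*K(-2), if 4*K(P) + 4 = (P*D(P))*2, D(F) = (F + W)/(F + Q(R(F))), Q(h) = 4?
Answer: 220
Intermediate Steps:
R(M) = -4
D(F) = (-5 + F)/(4 + F) (D(F) = (F - 5)/(F + 4) = (-5 + F)/(4 + F))
K(P) = -1 + P*(-5 + P)/(2*(4 + P)) (K(P) = -1 + ((P*((-5 + P)/(4 + P)))*2)/4 = -1 + ((P*(-5 + P)/(4 + P))*2)/4 = -1 + (2*P*(-5 + P)/(4 + P))/4 = -1 + P*(-5 + P)/(2*(4 + P)))
35 + 74*K(-2) = 35 + 74*((-8 + (-2)² - 7*(-2))/(2*(4 - 2))) = 35 + 74*((½)*(-8 + 4 + 14)/2) = 35 + 74*((½)*(½)*10) = 35 + 74*(5/2) = 35 + 185 = 220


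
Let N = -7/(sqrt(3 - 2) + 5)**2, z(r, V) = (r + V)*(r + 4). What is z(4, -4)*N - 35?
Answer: -35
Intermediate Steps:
z(r, V) = (4 + r)*(V + r) (z(r, V) = (V + r)*(4 + r) = (4 + r)*(V + r))
N = -7/36 (N = -7/(sqrt(1) + 5)**2 = -7/(1 + 5)**2 = -7/(6**2) = -7/36 ≈ -0.19444)
z(4, -4)*N - 35 = (4**2 + 4*(-4) + 4*4 - 4*4)*(-7/36) - 35 = (16 - 16 + 16 - 16)*(-7/36) - 35 = 0*(-7/36) - 35 = 0 - 35 = -35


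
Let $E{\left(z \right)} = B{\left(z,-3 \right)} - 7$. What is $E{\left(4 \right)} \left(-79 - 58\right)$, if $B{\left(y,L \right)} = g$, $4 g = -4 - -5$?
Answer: $\frac{3699}{4} \approx 924.75$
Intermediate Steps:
$g = \frac{1}{4}$ ($g = \frac{-4 - -5}{4} = \frac{-4 + 5}{4} = \frac{1}{4} \cdot 1 = \frac{1}{4} \approx 0.25$)
$B{\left(y,L \right)} = \frac{1}{4}$
$E{\left(z \right)} = - \frac{27}{4}$ ($E{\left(z \right)} = \frac{1}{4} - 7 = - \frac{27}{4}$)
$E{\left(4 \right)} \left(-79 - 58\right) = - \frac{27 \left(-79 - 58\right)}{4} = \left(- \frac{27}{4}\right) \left(-137\right) = \frac{3699}{4}$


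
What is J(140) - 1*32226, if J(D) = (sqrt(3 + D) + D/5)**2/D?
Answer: -4510713/140 + 2*sqrt(143)/5 ≈ -32215.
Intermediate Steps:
J(D) = (sqrt(3 + D) + D/5)**2/D (J(D) = (sqrt(3 + D) + D*(1/5))**2/D = (sqrt(3 + D) + D/5)**2/D)
J(140) - 1*32226 = (1/25)*(140 + 5*sqrt(3 + 140))**2/140 - 1*32226 = (1/25)*(1/140)*(140 + 5*sqrt(143))**2 - 32226 = (140 + 5*sqrt(143))**2/3500 - 32226 = -32226 + (140 + 5*sqrt(143))**2/3500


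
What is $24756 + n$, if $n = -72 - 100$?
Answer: $24584$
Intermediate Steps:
$n = -172$ ($n = -72 - 100 = -172$)
$24756 + n = 24756 - 172 = 24584$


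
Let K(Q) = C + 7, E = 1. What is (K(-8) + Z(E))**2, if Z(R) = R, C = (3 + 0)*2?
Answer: 196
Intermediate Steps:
C = 6 (C = 3*2 = 6)
K(Q) = 13 (K(Q) = 6 + 7 = 13)
(K(-8) + Z(E))**2 = (13 + 1)**2 = 14**2 = 196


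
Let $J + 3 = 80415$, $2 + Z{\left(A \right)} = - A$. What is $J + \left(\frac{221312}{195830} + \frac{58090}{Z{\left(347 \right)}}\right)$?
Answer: $\frac{2742216538614}{34172335} \approx 80247.0$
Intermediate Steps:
$Z{\left(A \right)} = -2 - A$
$J = 80412$ ($J = -3 + 80415 = 80412$)
$J + \left(\frac{221312}{195830} + \frac{58090}{Z{\left(347 \right)}}\right) = 80412 + \left(\frac{221312}{195830} + \frac{58090}{-2 - 347}\right) = 80412 + \left(221312 \cdot \frac{1}{195830} + \frac{58090}{-2 - 347}\right) = 80412 + \left(\frac{110656}{97915} + \frac{58090}{-349}\right) = 80412 + \left(\frac{110656}{97915} + 58090 \left(- \frac{1}{349}\right)\right) = 80412 + \left(\frac{110656}{97915} - \frac{58090}{349}\right) = 80412 - \frac{5649263406}{34172335} = \frac{2742216538614}{34172335}$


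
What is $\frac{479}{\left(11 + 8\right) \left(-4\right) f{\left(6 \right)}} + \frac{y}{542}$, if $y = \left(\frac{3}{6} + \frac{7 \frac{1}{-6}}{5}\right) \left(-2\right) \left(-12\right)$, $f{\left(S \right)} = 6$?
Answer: $- \frac{641749}{617880} \approx -1.0386$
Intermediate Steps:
$y = \frac{32}{5}$ ($y = \left(3 \cdot \frac{1}{6} + 7 \left(- \frac{1}{6}\right) \frac{1}{5}\right) \left(-2\right) \left(-12\right) = \left(\frac{1}{2} - \frac{7}{30}\right) \left(-2\right) \left(-12\right) = \frac{4}{15} \left(-2\right) \left(-12\right) = \left(- \frac{8}{15}\right) \left(-12\right) = \frac{32}{5} \approx 6.4$)
$\frac{479}{\left(11 + 8\right) \left(-4\right) f{\left(6 \right)}} + \frac{y}{542} = \frac{479}{\left(11 + 8\right) \left(-4\right) 6} + \frac{32}{5 \cdot 542} = \frac{479}{19 \left(-4\right) 6} + \frac{32}{5} \cdot \frac{1}{542} = \frac{479}{\left(-76\right) 6} + \frac{16}{1355} = \frac{479}{-456} + \frac{16}{1355} = 479 \left(- \frac{1}{456}\right) + \frac{16}{1355} = - \frac{479}{456} + \frac{16}{1355} = - \frac{641749}{617880}$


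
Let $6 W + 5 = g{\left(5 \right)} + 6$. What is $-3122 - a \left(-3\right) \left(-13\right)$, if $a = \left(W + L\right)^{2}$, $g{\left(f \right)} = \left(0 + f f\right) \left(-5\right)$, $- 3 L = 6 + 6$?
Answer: $- \frac{80554}{3} \approx -26851.0$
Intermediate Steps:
$L = -4$ ($L = - \frac{6 + 6}{3} = \left(- \frac{1}{3}\right) 12 = -4$)
$g{\left(f \right)} = - 5 f^{2}$ ($g{\left(f \right)} = \left(0 + f^{2}\right) \left(-5\right) = f^{2} \left(-5\right) = - 5 f^{2}$)
$W = - \frac{62}{3}$ ($W = - \frac{5}{6} + \frac{- 5 \cdot 5^{2} + 6}{6} = - \frac{5}{6} + \frac{\left(-5\right) 25 + 6}{6} = - \frac{5}{6} + \frac{-125 + 6}{6} = - \frac{5}{6} + \frac{1}{6} \left(-119\right) = - \frac{5}{6} - \frac{119}{6} = - \frac{62}{3} \approx -20.667$)
$a = \frac{5476}{9}$ ($a = \left(- \frac{62}{3} - 4\right)^{2} = \left(- \frac{74}{3}\right)^{2} = \frac{5476}{9} \approx 608.44$)
$-3122 - a \left(-3\right) \left(-13\right) = -3122 - \frac{5476}{9} \left(-3\right) \left(-13\right) = -3122 - \left(- \frac{5476}{3}\right) \left(-13\right) = -3122 - \frac{71188}{3} = - \frac{80554}{3}$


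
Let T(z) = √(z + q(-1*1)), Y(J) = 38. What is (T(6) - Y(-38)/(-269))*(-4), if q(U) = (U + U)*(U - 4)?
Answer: -4456/269 ≈ -16.565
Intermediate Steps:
q(U) = 2*U*(-4 + U) (q(U) = (2*U)*(-4 + U) = 2*U*(-4 + U))
T(z) = √(10 + z) (T(z) = √(z + 2*(-1*1)*(-4 - 1*1)) = √(z + 2*(-1)*(-4 - 1)) = √(z + 2*(-1)*(-5)) = √(z + 10) = √(10 + z))
(T(6) - Y(-38)/(-269))*(-4) = (√(10 + 6) - 38/(-269))*(-4) = (√16 - 38*(-1)/269)*(-4) = (4 - 1*(-38/269))*(-4) = (4 + 38/269)*(-4) = (1114/269)*(-4) = -4456/269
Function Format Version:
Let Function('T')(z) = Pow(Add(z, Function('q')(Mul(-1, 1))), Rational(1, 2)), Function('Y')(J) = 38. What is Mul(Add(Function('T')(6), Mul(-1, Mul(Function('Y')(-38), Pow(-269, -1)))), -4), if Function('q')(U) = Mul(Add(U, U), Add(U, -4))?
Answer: Rational(-4456, 269) ≈ -16.565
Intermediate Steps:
Function('q')(U) = Mul(2, U, Add(-4, U)) (Function('q')(U) = Mul(Mul(2, U), Add(-4, U)) = Mul(2, U, Add(-4, U)))
Function('T')(z) = Pow(Add(10, z), Rational(1, 2)) (Function('T')(z) = Pow(Add(z, Mul(2, Mul(-1, 1), Add(-4, Mul(-1, 1)))), Rational(1, 2)) = Pow(Add(z, Mul(2, -1, Add(-4, -1))), Rational(1, 2)) = Pow(Add(z, Mul(2, -1, -5)), Rational(1, 2)) = Pow(Add(z, 10), Rational(1, 2)) = Pow(Add(10, z), Rational(1, 2)))
Mul(Add(Function('T')(6), Mul(-1, Mul(Function('Y')(-38), Pow(-269, -1)))), -4) = Mul(Add(Pow(Add(10, 6), Rational(1, 2)), Mul(-1, Mul(38, Pow(-269, -1)))), -4) = Mul(Add(Pow(16, Rational(1, 2)), Mul(-1, Mul(38, Rational(-1, 269)))), -4) = Mul(Add(4, Mul(-1, Rational(-38, 269))), -4) = Mul(Add(4, Rational(38, 269)), -4) = Mul(Rational(1114, 269), -4) = Rational(-4456, 269)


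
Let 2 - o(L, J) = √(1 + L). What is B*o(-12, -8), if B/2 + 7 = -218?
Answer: -900 + 450*I*√11 ≈ -900.0 + 1492.5*I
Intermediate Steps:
B = -450 (B = -14 + 2*(-218) = -14 - 436 = -450)
o(L, J) = 2 - √(1 + L)
B*o(-12, -8) = -450*(2 - √(1 - 12)) = -450*(2 - √(-11)) = -450*(2 - I*√11) = -900 + 450*I*√11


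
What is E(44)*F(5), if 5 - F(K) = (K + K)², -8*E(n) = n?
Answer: 1045/2 ≈ 522.50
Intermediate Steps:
E(n) = -n/8
F(K) = 5 - 4*K² (F(K) = 5 - (K + K)² = 5 - (2*K)² = 5 - 4*K²)
E(44)*F(5) = (-⅛*44)*(5 - 4*5²) = -11*(5 - 4*25)/2 = -11*(5 - 100)/2 = -11/2*(-95) = 1045/2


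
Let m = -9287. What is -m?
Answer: 9287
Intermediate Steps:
-m = -1*(-9287) = 9287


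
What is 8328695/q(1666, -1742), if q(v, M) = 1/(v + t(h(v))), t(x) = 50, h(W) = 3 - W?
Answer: 14292040620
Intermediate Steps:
q(v, M) = 1/(50 + v) (q(v, M) = 1/(v + 50) = 1/(50 + v))
8328695/q(1666, -1742) = 8328695/(1/(50 + 1666)) = 8328695/(1/1716) = 8328695*1716 = 14292040620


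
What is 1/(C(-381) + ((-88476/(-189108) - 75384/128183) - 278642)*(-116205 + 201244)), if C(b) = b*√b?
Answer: -96690339447527258224942778793/2291120839205222614766901416492500303030 + 1554687654589234546029*I*√381/2291120839205222614766901416492500303030 ≈ -4.2202e-11 + 1.3245e-17*I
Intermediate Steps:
C(b) = b^(3/2)
1/(C(-381) + ((-88476/(-189108) - 75384/128183) - 278642)*(-116205 + 201244)) = 1/((-381)^(3/2) + ((-88476/(-189108) - 75384/128183) - 278642)*(-116205 + 201244)) = 1/(-381*I*√381 + ((-88476*(-1/189108) - 75384*1/128183) - 278642)*85039) = 1/(-381*I*√381 + ((7373/15759 - 75384/128183) - 278642)*85039) = 1/(-381*I*√381 + (-242883197/2020035897 - 278642)*85039) = 1/(-381*I*√381 - 562867085295071/2020035897*85039) = 1/(-381*I*√381 - 47865654066407542769/2020035897) = 1/(-47865654066407542769/2020035897 - 381*I*√381)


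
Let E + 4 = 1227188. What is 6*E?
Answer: 7363104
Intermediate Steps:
E = 1227184 (E = -4 + 1227188 = 1227184)
6*E = 6*1227184 = 7363104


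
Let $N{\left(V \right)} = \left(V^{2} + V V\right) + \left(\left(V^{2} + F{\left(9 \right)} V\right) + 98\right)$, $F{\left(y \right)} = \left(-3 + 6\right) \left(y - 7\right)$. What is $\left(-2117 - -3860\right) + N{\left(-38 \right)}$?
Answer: $5945$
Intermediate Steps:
$F{\left(y \right)} = -21 + 3 y$ ($F{\left(y \right)} = 3 \left(-7 + y\right) = -21 + 3 y$)
$N{\left(V \right)} = 98 + 3 V^{2} + 6 V$ ($N{\left(V \right)} = \left(V^{2} + V V\right) + \left(\left(V^{2} + \left(-21 + 3 \cdot 9\right) V\right) + 98\right) = \left(V^{2} + V^{2}\right) + \left(\left(V^{2} + \left(-21 + 27\right) V\right) + 98\right) = 2 V^{2} + \left(\left(V^{2} + 6 V\right) + 98\right) = 2 V^{2} + \left(98 + V^{2} + 6 V\right) = 98 + 3 V^{2} + 6 V$)
$\left(-2117 - -3860\right) + N{\left(-38 \right)} = \left(-2117 - -3860\right) + \left(98 + 3 \left(-38\right)^{2} + 6 \left(-38\right)\right) = \left(-2117 + 3860\right) + \left(98 + 3 \cdot 1444 - 228\right) = 1743 + \left(98 + 4332 - 228\right) = 1743 + 4202 = 5945$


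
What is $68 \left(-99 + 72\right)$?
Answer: $-1836$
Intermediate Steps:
$68 \left(-99 + 72\right) = 68 \left(-27\right) = -1836$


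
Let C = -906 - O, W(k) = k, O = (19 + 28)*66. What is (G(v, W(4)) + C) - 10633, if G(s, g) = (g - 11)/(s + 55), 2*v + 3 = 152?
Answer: -541719/37 ≈ -14641.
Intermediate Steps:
v = 149/2 (v = -3/2 + (½)*152 = -3/2 + 76 = 149/2 ≈ 74.500)
O = 3102 (O = 47*66 = 3102)
C = -4008 (C = -906 - 1*3102 = -906 - 3102 = -4008)
G(s, g) = (-11 + g)/(55 + s)
(G(v, W(4)) + C) - 10633 = ((-11 + 4)/(55 + 149/2) - 4008) - 10633 = (-7/(259/2) - 4008) - 10633 = ((2/259)*(-7) - 4008) - 10633 = (-2/37 - 4008) - 10633 = -148298/37 - 10633 = -541719/37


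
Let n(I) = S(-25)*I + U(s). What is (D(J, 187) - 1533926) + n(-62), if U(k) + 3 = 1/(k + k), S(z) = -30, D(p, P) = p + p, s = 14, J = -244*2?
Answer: -42925259/28 ≈ -1.5330e+6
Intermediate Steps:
J = -488
D(p, P) = 2*p
U(k) = -3 + 1/(2*k) (U(k) = -3 + 1/(k + k) = -3 + 1/(2*k))
n(I) = -83/28 - 30*I (n(I) = -30*I + (-3 + (1/2)/14) = -30*I + (-3 + (1/2)*(1/14)) = -30*I + (-3 + 1/28) = -30*I - 83/28 = -83/28 - 30*I)
(D(J, 187) - 1533926) + n(-62) = (2*(-488) - 1533926) + (-83/28 - 30*(-62)) = (-976 - 1533926) + (-83/28 + 1860) = -1534902 + 51997/28 = -42925259/28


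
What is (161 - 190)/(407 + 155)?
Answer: -29/562 ≈ -0.051601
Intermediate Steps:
(161 - 190)/(407 + 155) = -29/562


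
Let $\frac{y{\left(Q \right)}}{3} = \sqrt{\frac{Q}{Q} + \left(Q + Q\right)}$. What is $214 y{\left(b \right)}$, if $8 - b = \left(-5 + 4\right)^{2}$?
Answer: $642 \sqrt{15} \approx 2486.5$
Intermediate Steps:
$b = 7$ ($b = 8 - \left(-5 + 4\right)^{2} = 8 - \left(-1\right)^{2} = 8 - 1 = 7$)
$y{\left(Q \right)} = 3 \sqrt{1 + 2 Q}$ ($y{\left(Q \right)} = 3 \sqrt{\frac{Q}{Q} + \left(Q + Q\right)} = 3 \sqrt{1 + 2 Q}$)
$214 y{\left(b \right)} = 214 \cdot 3 \sqrt{1 + 2 \cdot 7} = 214 \cdot 3 \sqrt{1 + 14} = 214 \cdot 3 \sqrt{15} = 642 \sqrt{15}$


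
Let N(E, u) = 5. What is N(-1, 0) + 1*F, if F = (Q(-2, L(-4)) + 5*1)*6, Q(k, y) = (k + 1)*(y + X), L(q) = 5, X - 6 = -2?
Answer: -19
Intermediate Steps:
X = 4 (X = 6 - 2 = 4)
Q(k, y) = (1 + k)*(4 + y) (Q(k, y) = (k + 1)*(y + 4) = (1 + k)*(4 + y))
F = -24 (F = ((4 + 5 + 4*(-2) - 2*5) + 5*1)*6 = ((4 + 5 - 8 - 10) + 5)*6 = (-9 + 5)*6 = -4*6 = -24)
N(-1, 0) + 1*F = 5 + 1*(-24) = 5 - 24 = -19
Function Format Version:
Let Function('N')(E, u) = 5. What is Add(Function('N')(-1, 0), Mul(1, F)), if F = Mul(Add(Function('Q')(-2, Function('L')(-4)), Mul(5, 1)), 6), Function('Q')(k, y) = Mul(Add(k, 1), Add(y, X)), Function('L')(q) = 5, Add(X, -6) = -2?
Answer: -19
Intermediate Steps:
X = 4 (X = Add(6, -2) = 4)
Function('Q')(k, y) = Mul(Add(1, k), Add(4, y)) (Function('Q')(k, y) = Mul(Add(k, 1), Add(y, 4)) = Mul(Add(1, k), Add(4, y)))
F = -24 (F = Mul(Add(Add(4, 5, Mul(4, -2), Mul(-2, 5)), Mul(5, 1)), 6) = Mul(Add(Add(4, 5, -8, -10), 5), 6) = Mul(Add(-9, 5), 6) = Mul(-4, 6) = -24)
Add(Function('N')(-1, 0), Mul(1, F)) = Add(5, Mul(1, -24)) = Add(5, -24) = -19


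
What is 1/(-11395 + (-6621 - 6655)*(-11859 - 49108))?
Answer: 1/809386497 ≈ 1.2355e-9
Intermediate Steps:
1/(-11395 + (-6621 - 6655)*(-11859 - 49108)) = 1/(-11395 - 13276*(-60967)) = 1/(-11395 + 809397892) = 1/809386497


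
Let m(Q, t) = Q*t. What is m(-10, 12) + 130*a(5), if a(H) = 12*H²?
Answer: 38880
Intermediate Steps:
m(-10, 12) + 130*a(5) = -10*12 + 130*(12*5²) = -120 + 130*(12*25) = -120 + 130*300 = -120 + 39000 = 38880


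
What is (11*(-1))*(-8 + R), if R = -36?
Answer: 484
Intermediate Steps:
(11*(-1))*(-8 + R) = (11*(-1))*(-8 - 36) = -11*(-44) = 484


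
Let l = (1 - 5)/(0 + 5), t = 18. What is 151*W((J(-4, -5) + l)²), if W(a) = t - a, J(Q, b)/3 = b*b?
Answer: -20715841/25 ≈ -8.2863e+5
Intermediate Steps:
J(Q, b) = 3*b² (J(Q, b) = 3*(b*b) = 3*b²)
l = -⅘ (l = -4/5 = -4*⅕ = -⅘ ≈ -0.80000)
W(a) = 18 - a
151*W((J(-4, -5) + l)²) = 151*(18 - (3*(-5)² - ⅘)²) = 151*(18 - (3*25 - ⅘)²) = 151*(18 - (75 - ⅘)²) = 151*(18 - (371/5)²) = 151*(18 - 1*137641/25) = 151*(18 - 137641/25) = 151*(-137191/25) = -20715841/25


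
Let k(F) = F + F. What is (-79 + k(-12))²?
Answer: 10609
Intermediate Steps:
k(F) = 2*F
(-79 + k(-12))² = (-79 + 2*(-12))² = (-79 - 24)² = (-103)² = 10609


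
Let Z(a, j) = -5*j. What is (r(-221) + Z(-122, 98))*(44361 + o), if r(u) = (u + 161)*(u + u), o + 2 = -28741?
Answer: 406536540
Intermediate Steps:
o = -28743 (o = -2 - 28741 = -28743)
r(u) = 2*u*(161 + u) (r(u) = (161 + u)*(2*u) = 2*u*(161 + u))
(r(-221) + Z(-122, 98))*(44361 + o) = (2*(-221)*(161 - 221) - 5*98)*(44361 - 28743) = (2*(-221)*(-60) - 490)*15618 = (26520 - 490)*15618 = 26030*15618 = 406536540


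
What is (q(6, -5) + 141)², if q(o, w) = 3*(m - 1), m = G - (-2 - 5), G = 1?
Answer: 26244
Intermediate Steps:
m = 8 (m = 1 - (-2 - 5) = 1 - 1*(-7) = 1 + 7 = 8)
q(o, w) = 21 (q(o, w) = 3*(8 - 1) = 3*7 = 21)
(q(6, -5) + 141)² = (21 + 141)² = 162² = 26244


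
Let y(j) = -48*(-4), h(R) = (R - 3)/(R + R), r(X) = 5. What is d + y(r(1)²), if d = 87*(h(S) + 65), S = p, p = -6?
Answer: 23649/4 ≈ 5912.3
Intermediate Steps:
S = -6
h(R) = (-3 + R)/(2*R) (h(R) = (-3 + R)/((2*R)) = (-3 + R)*(1/(2*R)) = (-3 + R)/(2*R))
y(j) = 192
d = 22881/4 (d = 87*((½)*(-3 - 6)/(-6) + 65) = 87*((½)*(-⅙)*(-9) + 65) = 87*(¾ + 65) = 87*(263/4) = 22881/4 ≈ 5720.3)
d + y(r(1)²) = 22881/4 + 192 = 23649/4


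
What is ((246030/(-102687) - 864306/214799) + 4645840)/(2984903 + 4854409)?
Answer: 54740092337299/92367635500673 ≈ 0.59263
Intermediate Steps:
((246030/(-102687) - 864306/214799) + 4645840)/(2984903 + 4854409) = ((246030*(-1/102687) - 864306*1/214799) + 4645840)/7839312 = ((-82010/34229 - 864306/214799) + 4645840)*(1/7839312) = (-3630768928/565565767 + 4645840)*(1/7839312) = (2627524432190352/565565767)*(1/7839312) = 54740092337299/92367635500673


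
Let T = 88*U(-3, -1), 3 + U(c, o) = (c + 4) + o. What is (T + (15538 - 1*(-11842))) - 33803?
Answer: -6687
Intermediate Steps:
U(c, o) = 1 + c + o (U(c, o) = -3 + ((c + 4) + o) = -3 + ((4 + c) + o) = -3 + (4 + c + o) = 1 + c + o)
T = -264 (T = 88*(1 - 3 - 1) = 88*(-3) = -264)
(T + (15538 - 1*(-11842))) - 33803 = (-264 + (15538 - 1*(-11842))) - 33803 = (-264 + (15538 + 11842)) - 33803 = (-264 + 27380) - 33803 = 27116 - 33803 = -6687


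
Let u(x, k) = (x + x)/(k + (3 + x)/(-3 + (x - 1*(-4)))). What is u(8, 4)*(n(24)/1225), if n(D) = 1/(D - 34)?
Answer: -72/287875 ≈ -0.00025011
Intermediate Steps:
u(x, k) = 2*x/(k + (3 + x)/(1 + x)) (u(x, k) = (2*x)/(k + (3 + x)/(-3 + (x + 4))) = (2*x)/(k + (3 + x)/(-3 + (4 + x))) = (2*x)/(k + (3 + x)/(1 + x)) = 2*x/(k + (3 + x)/(1 + x)))
n(D) = 1/(-34 + D)
u(8, 4)*(n(24)/1225) = (2*8*(1 + 8)/(3 + 4 + 8 + 4*8))*(1/((-34 + 24)*1225)) = (2*8*9/(3 + 4 + 8 + 32))*((1/1225)/(-10)) = (2*8*9/47)*(-⅒*1/1225) = (2*8*(1/47)*9)*(-1/12250) = (144/47)*(-1/12250) = -72/287875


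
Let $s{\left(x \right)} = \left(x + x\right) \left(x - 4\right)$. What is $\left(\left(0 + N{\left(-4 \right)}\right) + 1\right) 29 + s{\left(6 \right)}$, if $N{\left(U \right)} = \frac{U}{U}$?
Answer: $82$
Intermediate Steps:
$N{\left(U \right)} = 1$
$s{\left(x \right)} = 2 x \left(-4 + x\right)$
$\left(\left(0 + N{\left(-4 \right)}\right) + 1\right) 29 + s{\left(6 \right)} = \left(\left(0 + 1\right) + 1\right) 29 + 2 \cdot 6 \left(-4 + 6\right) = \left(1 + 1\right) 29 + 2 \cdot 6 \cdot 2 = 2 \cdot 29 + 24 = 58 + 24 = 82$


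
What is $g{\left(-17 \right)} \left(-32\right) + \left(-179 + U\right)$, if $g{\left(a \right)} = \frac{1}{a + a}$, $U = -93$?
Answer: $- \frac{4608}{17} \approx -271.06$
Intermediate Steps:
$g{\left(a \right)} = \frac{1}{2 a}$
$g{\left(-17 \right)} \left(-32\right) + \left(-179 + U\right) = \frac{1}{2 \left(-17\right)} \left(-32\right) - 272 = \frac{1}{2} \left(- \frac{1}{17}\right) \left(-32\right) - 272 = \left(- \frac{1}{34}\right) \left(-32\right) - 272 = \frac{16}{17} - 272 = - \frac{4608}{17}$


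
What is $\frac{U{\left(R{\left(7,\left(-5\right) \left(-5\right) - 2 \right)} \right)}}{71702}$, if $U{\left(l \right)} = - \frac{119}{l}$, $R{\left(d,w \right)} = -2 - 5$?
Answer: $\frac{17}{71702} \approx 0.00023709$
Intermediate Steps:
$R{\left(d,w \right)} = -7$ ($R{\left(d,w \right)} = -2 - 5 = -7$)
$\frac{U{\left(R{\left(7,\left(-5\right) \left(-5\right) - 2 \right)} \right)}}{71702} = \frac{\left(-119\right) \frac{1}{-7}}{71702} = \left(-119\right) \left(- \frac{1}{7}\right) \frac{1}{71702} = 17 \cdot \frac{1}{71702} = \frac{17}{71702}$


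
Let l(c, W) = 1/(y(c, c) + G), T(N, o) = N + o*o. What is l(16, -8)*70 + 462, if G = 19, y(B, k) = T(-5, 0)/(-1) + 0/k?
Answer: 5579/12 ≈ 464.92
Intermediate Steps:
T(N, o) = N + o**2
y(B, k) = 5 (y(B, k) = (-5 + 0**2)/(-1) + 0/k = (-5 + 0)*(-1) + 0 = -5*(-1) + 0 = 5 + 0 = 5)
l(c, W) = 1/24 (l(c, W) = 1/(5 + 19) = 1/24)
l(16, -8)*70 + 462 = (1/24)*70 + 462 = 35/12 + 462 = 5579/12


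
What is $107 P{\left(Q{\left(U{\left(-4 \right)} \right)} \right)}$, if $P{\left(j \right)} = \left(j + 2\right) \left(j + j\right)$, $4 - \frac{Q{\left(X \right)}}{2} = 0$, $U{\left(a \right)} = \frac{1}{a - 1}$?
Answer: $17120$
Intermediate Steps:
$U{\left(a \right)} = \frac{1}{-1 + a}$
$Q{\left(X \right)} = 8$ ($Q{\left(X \right)} = 8 - 0 = 8 + 0 = 8$)
$P{\left(j \right)} = 2 j \left(2 + j\right)$ ($P{\left(j \right)} = \left(2 + j\right) 2 j = 2 j \left(2 + j\right)$)
$107 P{\left(Q{\left(U{\left(-4 \right)} \right)} \right)} = 107 \cdot 2 \cdot 8 \left(2 + 8\right) = 107 \cdot 2 \cdot 8 \cdot 10 = 107 \cdot 160 = 17120$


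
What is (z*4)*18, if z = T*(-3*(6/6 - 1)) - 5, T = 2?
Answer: -360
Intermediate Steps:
z = -5 (z = 2*(-3*(6/6 - 1)) - 5 = 2*(-3*(6*(⅙) - 1)) - 5 = 2*(-3*(1 - 1)) - 5 = 2*(-3*0) - 5 = 2*0 - 5 = 0 - 5 = -5)
(z*4)*18 = -5*4*18 = -20*18 = -360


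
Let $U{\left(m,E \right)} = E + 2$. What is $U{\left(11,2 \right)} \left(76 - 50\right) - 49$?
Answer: $55$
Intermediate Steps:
$U{\left(m,E \right)} = 2 + E$
$U{\left(11,2 \right)} \left(76 - 50\right) - 49 = \left(2 + 2\right) \left(76 - 50\right) - 49 = 4 \left(76 - 50\right) - 49 = 4 \cdot 26 - 49 = 104 - 49 = 55$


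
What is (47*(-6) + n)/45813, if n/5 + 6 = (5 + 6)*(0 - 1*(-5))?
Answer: -37/45813 ≈ -0.00080763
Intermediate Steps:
n = 245 (n = -30 + 5*((5 + 6)*(0 - 1*(-5))) = -30 + 5*(11*(0 + 5)) = -30 + 5*(11*5) = -30 + 5*55 = -30 + 275 = 245)
(47*(-6) + n)/45813 = (47*(-6) + 245)/45813 = (-282 + 245)*(1/45813) = -37*1/45813 = -37/45813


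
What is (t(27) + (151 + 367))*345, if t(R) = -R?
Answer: 169395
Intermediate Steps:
(t(27) + (151 + 367))*345 = (-1*27 + (151 + 367))*345 = (-27 + 518)*345 = 491*345 = 169395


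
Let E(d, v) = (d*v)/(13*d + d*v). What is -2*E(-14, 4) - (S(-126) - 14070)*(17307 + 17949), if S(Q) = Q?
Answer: 8508400984/17 ≈ 5.0049e+8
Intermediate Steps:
E(d, v) = d*v/(13*d + d*v)
-2*E(-14, 4) - (S(-126) - 14070)*(17307 + 17949) = -8/(13 + 4) - (-126 - 14070)*(17307 + 17949) = -8/17 - (-14196)*35256 = -8/17 - 1*(-500494176) = -2*4/17 + 500494176 = -8/17 + 500494176 = 8508400984/17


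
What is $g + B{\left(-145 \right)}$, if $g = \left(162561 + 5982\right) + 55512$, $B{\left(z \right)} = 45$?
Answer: $224100$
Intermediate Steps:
$g = 224055$ ($g = 168543 + 55512 = 224055$)
$g + B{\left(-145 \right)} = 224055 + 45 = 224100$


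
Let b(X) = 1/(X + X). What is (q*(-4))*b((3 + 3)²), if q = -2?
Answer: ⅑ ≈ 0.11111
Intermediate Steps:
b(X) = 1/(2*X)
(q*(-4))*b((3 + 3)²) = (-2*(-4))*(1/(2*((3 + 3)²))) = 8*(1/(2*(6²))) = 8*((½)/36) = 8*((½)*(1/36)) = 8*(1/72) = ⅑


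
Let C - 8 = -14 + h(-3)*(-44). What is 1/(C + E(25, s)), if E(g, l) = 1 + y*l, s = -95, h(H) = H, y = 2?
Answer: -1/63 ≈ -0.015873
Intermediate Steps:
C = 126 (C = 8 + (-14 - 3*(-44)) = 8 + (-14 + 132) = 8 + 118 = 126)
E(g, l) = 1 + 2*l
1/(C + E(25, s)) = 1/(126 + (1 + 2*(-95))) = 1/(126 + (1 - 190)) = 1/(126 - 189) = 1/(-63) = -1/63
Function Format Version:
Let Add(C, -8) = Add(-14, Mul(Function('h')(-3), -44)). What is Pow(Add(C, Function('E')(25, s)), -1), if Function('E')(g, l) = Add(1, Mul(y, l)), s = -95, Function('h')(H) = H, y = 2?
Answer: Rational(-1, 63) ≈ -0.015873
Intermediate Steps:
C = 126 (C = Add(8, Add(-14, Mul(-3, -44))) = Add(8, Add(-14, 132)) = Add(8, 118) = 126)
Function('E')(g, l) = Add(1, Mul(2, l))
Pow(Add(C, Function('E')(25, s)), -1) = Pow(Add(126, Add(1, Mul(2, -95))), -1) = Pow(Add(126, Add(1, -190)), -1) = Pow(Add(126, -189), -1) = Pow(-63, -1) = Rational(-1, 63)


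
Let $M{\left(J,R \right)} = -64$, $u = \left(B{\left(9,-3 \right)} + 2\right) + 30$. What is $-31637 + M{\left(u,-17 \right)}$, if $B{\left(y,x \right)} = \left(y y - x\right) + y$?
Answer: $-31701$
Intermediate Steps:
$B{\left(y,x \right)} = y + y^{2} - x$ ($B{\left(y,x \right)} = \left(y^{2} - x\right) + y = y + y^{2} - x$)
$u = 125$ ($u = \left(\left(9 + 9^{2} - -3\right) + 2\right) + 30 = \left(\left(9 + 81 + 3\right) + 2\right) + 30 = \left(93 + 2\right) + 30 = 95 + 30 = 125$)
$-31637 + M{\left(u,-17 \right)} = -31637 - 64 = -31701$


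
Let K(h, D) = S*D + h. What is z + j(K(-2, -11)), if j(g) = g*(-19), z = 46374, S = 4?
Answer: 47248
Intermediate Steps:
K(h, D) = h + 4*D (K(h, D) = 4*D + h = h + 4*D)
j(g) = -19*g
z + j(K(-2, -11)) = 46374 - 19*(-2 + 4*(-11)) = 46374 - 19*(-2 - 44) = 46374 - 19*(-46) = 46374 + 874 = 47248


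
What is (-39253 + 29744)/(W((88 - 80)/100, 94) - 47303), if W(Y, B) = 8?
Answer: 9509/47295 ≈ 0.20106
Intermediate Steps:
(-39253 + 29744)/(W((88 - 80)/100, 94) - 47303) = (-39253 + 29744)/(8 - 47303) = -9509/(-47295) = -9509*(-1/47295) = 9509/47295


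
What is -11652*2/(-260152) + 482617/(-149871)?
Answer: -15257648000/4873655049 ≈ -3.1306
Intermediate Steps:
-11652*2/(-260152) + 482617/(-149871) = -23304*(-1/260152) + 482617*(-1/149871) = 2913/32519 - 482617/149871 = -15257648000/4873655049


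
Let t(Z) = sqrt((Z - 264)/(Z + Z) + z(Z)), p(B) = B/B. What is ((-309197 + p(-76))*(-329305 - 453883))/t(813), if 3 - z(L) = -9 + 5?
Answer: 242158596848*sqrt(2155534)/3977 ≈ 8.9397e+10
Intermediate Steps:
p(B) = 1
z(L) = 7 (z(L) = 3 - (-9 + 5) = 3 - 1*(-4) = 3 + 4 = 7)
t(Z) = sqrt(7 + (-264 + Z)/(2*Z)) (t(Z) = sqrt((Z - 264)/(Z + Z) + 7) = sqrt((-264 + Z)/((2*Z)) + 7) = sqrt((-264 + Z)*(1/(2*Z)) + 7) = sqrt((-264 + Z)/(2*Z) + 7) = sqrt(7 + (-264 + Z)/(2*Z)))
((-309197 + p(-76))*(-329305 - 453883))/t(813) = ((-309197 + 1)*(-329305 - 453883))/((sqrt(30 - 528/813)/2)) = (-309196*(-783188))/((sqrt(30 - 528*1/813)/2)) = 242158596848/((sqrt(30 - 176/271)/2)) = 242158596848/((sqrt(7954/271)/2)) = 242158596848/(((sqrt(2155534)/271)/2)) = 242158596848/((sqrt(2155534)/542)) = 242158596848*(sqrt(2155534)/3977) = 242158596848*sqrt(2155534)/3977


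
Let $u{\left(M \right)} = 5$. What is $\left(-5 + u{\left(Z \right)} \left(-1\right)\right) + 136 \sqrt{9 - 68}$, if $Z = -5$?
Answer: $-10 + 136 i \sqrt{59} \approx -10.0 + 1044.6 i$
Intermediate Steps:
$\left(-5 + u{\left(Z \right)} \left(-1\right)\right) + 136 \sqrt{9 - 68} = \left(-5 + 5 \left(-1\right)\right) + 136 \sqrt{9 - 68} = \left(-5 - 5\right) + 136 \sqrt{-59} = -10 + 136 i \sqrt{59}$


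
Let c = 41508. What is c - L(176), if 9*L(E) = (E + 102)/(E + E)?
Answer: 65748533/1584 ≈ 41508.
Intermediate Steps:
L(E) = (102 + E)/(18*E) (L(E) = ((E + 102)/(E + E))/9 = ((102 + E)/((2*E)))/9 = ((102 + E)*(1/(2*E)))/9 = ((102 + E)/(2*E))/9 = (102 + E)/(18*E))
c - L(176) = 41508 - (102 + 176)/(18*176) = 41508 - 278/(18*176) = 41508 - 1*139/1584 = 41508 - 139/1584 = 65748533/1584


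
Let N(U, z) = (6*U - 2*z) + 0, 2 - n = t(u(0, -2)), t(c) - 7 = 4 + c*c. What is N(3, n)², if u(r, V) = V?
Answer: 1936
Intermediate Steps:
t(c) = 11 + c² (t(c) = 7 + (4 + c*c) = 7 + (4 + c²) = 11 + c²)
n = -13 (n = 2 - (11 + (-2)²) = 2 - (11 + 4) = 2 - 1*15 = 2 - 15 = -13)
N(U, z) = -2*z + 6*U (N(U, z) = (-2*z + 6*U) + 0 = -2*z + 6*U)
N(3, n)² = (-2*(-13) + 6*3)² = (26 + 18)² = 44² = 1936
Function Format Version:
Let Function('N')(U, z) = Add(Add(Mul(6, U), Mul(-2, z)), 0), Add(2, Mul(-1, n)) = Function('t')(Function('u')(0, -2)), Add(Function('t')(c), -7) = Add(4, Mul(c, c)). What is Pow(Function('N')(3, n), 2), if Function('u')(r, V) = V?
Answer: 1936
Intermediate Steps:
Function('t')(c) = Add(11, Pow(c, 2)) (Function('t')(c) = Add(7, Add(4, Mul(c, c))) = Add(7, Add(4, Pow(c, 2))) = Add(11, Pow(c, 2)))
n = -13 (n = Add(2, Mul(-1, Add(11, Pow(-2, 2)))) = Add(2, Mul(-1, Add(11, 4))) = Add(2, Mul(-1, 15)) = Add(2, -15) = -13)
Function('N')(U, z) = Add(Mul(-2, z), Mul(6, U)) (Function('N')(U, z) = Add(Add(Mul(-2, z), Mul(6, U)), 0) = Add(Mul(-2, z), Mul(6, U)))
Pow(Function('N')(3, n), 2) = Pow(Add(Mul(-2, -13), Mul(6, 3)), 2) = Pow(Add(26, 18), 2) = Pow(44, 2) = 1936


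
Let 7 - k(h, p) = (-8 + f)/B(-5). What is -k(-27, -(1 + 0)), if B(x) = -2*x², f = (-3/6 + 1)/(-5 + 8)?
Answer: -2053/300 ≈ -6.8433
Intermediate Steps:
f = ⅙ (f = (-3*⅙ + 1)/3 = (-½ + 1)*(⅓) = (½)*(⅓) = ⅙ ≈ 0.16667)
k(h, p) = 2053/300 (k(h, p) = 7 - (-8 + ⅙)/((-2*(-5)²)) = 7 - (-47)/(6*((-2*25))) = 7 - (-47)/(6*(-50)) = 7 - (-47)*(-1)/(6*50) = 7 - 1*47/300 = 7 - 47/300 = 2053/300)
-k(-27, -(1 + 0)) = -1*2053/300 = -2053/300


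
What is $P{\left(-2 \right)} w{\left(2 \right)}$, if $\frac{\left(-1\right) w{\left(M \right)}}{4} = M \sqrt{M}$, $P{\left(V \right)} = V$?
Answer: $16 \sqrt{2} \approx 22.627$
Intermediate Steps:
$w{\left(M \right)} = - 4 M^{\frac{3}{2}}$ ($w{\left(M \right)} = - 4 M \sqrt{M} = - 4 M^{\frac{3}{2}}$)
$P{\left(-2 \right)} w{\left(2 \right)} = - 2 \left(- 4 \cdot 2^{\frac{3}{2}}\right) = - 2 \left(- 4 \cdot 2 \sqrt{2}\right) = - 2 \left(- 8 \sqrt{2}\right) = 16 \sqrt{2}$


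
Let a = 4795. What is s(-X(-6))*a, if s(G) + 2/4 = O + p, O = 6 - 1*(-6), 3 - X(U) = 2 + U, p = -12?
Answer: -4795/2 ≈ -2397.5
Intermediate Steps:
X(U) = 1 - U (X(U) = 3 - (2 + U) = 3 + (-2 - U) = 1 - U)
O = 12 (O = 6 + 6 = 12)
s(G) = -½ (s(G) = -½ + (12 - 12) = -½ + 0 = -½)
s(-X(-6))*a = -½*4795 = -4795/2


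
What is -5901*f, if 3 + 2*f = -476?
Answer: 2826579/2 ≈ 1.4133e+6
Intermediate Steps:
f = -479/2 (f = -3/2 + (1/2)*(-476) = -3/2 - 238 = -479/2 ≈ -239.50)
-5901*f = -5901*(-479/2) = 2826579/2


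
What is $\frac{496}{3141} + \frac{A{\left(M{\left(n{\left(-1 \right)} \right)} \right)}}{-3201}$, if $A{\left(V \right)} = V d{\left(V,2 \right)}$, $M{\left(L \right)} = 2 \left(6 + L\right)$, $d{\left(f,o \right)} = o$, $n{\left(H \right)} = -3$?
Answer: $\frac{516668}{3351447} \approx 0.15416$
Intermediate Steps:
$M{\left(L \right)} = 12 + 2 L$
$A{\left(V \right)} = 2 V$ ($A{\left(V \right)} = V 2 = 2 V$)
$\frac{496}{3141} + \frac{A{\left(M{\left(n{\left(-1 \right)} \right)} \right)}}{-3201} = \frac{496}{3141} + \frac{2 \left(12 + 2 \left(-3\right)\right)}{-3201} = 496 \cdot \frac{1}{3141} + 2 \left(12 - 6\right) \left(- \frac{1}{3201}\right) = \frac{496}{3141} + 2 \cdot 6 \left(- \frac{1}{3201}\right) = \frac{496}{3141} + 12 \left(- \frac{1}{3201}\right) = \frac{496}{3141} - \frac{4}{1067} = \frac{516668}{3351447}$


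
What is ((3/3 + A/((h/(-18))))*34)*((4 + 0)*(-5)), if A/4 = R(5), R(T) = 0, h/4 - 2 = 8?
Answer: -680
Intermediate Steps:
h = 40 (h = 8 + 4*8 = 8 + 32 = 40)
A = 0 (A = 4*0 = 0)
((3/3 + A/((h/(-18))))*34)*((4 + 0)*(-5)) = ((3/3 + 0/((40/(-18))))*34)*((4 + 0)*(-5)) = ((3*(1/3) + 0/((40*(-1/18))))*34)*(4*(-5)) = ((1 + 0/(-20/9))*34)*(-20) = ((1 + 0*(-9/20))*34)*(-20) = ((1 + 0)*34)*(-20) = (1*34)*(-20) = 34*(-20) = -680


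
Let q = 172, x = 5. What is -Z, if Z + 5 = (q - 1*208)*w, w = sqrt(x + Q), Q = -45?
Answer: 5 + 72*I*sqrt(10) ≈ 5.0 + 227.68*I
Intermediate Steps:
w = 2*I*sqrt(10) (w = sqrt(5 - 45) = sqrt(-40) = 2*I*sqrt(10) ≈ 6.3246*I)
Z = -5 - 72*I*sqrt(10) (Z = -5 + (172 - 1*208)*(2*I*sqrt(10)) = -5 + (172 - 208)*(2*I*sqrt(10)) = -5 - 72*I*sqrt(10) ≈ -5.0 - 227.68*I)
-Z = -(-5 - 72*I*sqrt(10)) = 5 + 72*I*sqrt(10)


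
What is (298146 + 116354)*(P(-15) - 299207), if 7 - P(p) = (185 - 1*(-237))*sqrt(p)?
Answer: -124018400000 - 174919000*I*sqrt(15) ≈ -1.2402e+11 - 6.7746e+8*I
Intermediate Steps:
P(p) = 7 - 422*sqrt(p) (P(p) = 7 - (185 - 1*(-237))*sqrt(p) = 7 - (185 + 237)*sqrt(p) = 7 - 422*sqrt(p))
(298146 + 116354)*(P(-15) - 299207) = (298146 + 116354)*((7 - 422*I*sqrt(15)) - 299207) = 414500*((7 - 422*I*sqrt(15)) - 299207) = 414500*(-299200 - 422*I*sqrt(15)) = -124018400000 - 174919000*I*sqrt(15)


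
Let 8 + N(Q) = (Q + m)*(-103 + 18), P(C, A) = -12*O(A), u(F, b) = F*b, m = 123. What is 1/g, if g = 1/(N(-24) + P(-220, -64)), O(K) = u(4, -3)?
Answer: -8279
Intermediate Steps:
O(K) = -12 (O(K) = 4*(-3) = -12)
P(C, A) = 144 (P(C, A) = -12*(-12) = 144)
N(Q) = -10463 - 85*Q (N(Q) = -8 + (Q + 123)*(-103 + 18) = -8 + (123 + Q)*(-85) = -8 + (-10455 - 85*Q) = -10463 - 85*Q)
g = -1/8279 (g = 1/((-10463 - 85*(-24)) + 144) = 1/((-10463 + 2040) + 144) = 1/(-8423 + 144) = 1/(-8279) = -1/8279 ≈ -0.00012079)
1/g = 1/(-1/8279) = -8279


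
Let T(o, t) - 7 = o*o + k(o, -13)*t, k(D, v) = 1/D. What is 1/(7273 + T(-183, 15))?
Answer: 61/2486904 ≈ 2.4528e-5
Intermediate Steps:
T(o, t) = 7 + o**2 + t/o (T(o, t) = 7 + (o*o + t/o) = 7 + (o**2 + t/o) = 7 + o**2 + t/o)
1/(7273 + T(-183, 15)) = 1/(7273 + (7 + (-183)**2 + 15/(-183))) = 1/(7273 + (7 + 33489 + 15*(-1/183))) = 1/(7273 + (7 + 33489 - 5/61)) = 1/(7273 + 2043251/61) = 1/(2486904/61) = 61/2486904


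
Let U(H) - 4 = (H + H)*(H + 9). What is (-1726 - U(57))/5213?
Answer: -9254/5213 ≈ -1.7752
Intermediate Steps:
U(H) = 4 + 2*H*(9 + H) (U(H) = 4 + (H + H)*(H + 9) = 4 + (2*H)*(9 + H) = 4 + 2*H*(9 + H))
(-1726 - U(57))/5213 = (-1726 - (4 + 2*57² + 18*57))/5213 = (-1726 - (4 + 2*3249 + 1026))*(1/5213) = (-1726 - (4 + 6498 + 1026))*(1/5213) = (-1726 - 1*7528)*(1/5213) = (-1726 - 7528)*(1/5213) = -9254*1/5213 = -9254/5213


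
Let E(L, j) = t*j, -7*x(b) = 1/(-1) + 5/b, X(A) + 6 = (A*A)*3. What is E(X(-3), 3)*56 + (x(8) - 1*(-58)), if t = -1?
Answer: -6157/56 ≈ -109.95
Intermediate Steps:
X(A) = -6 + 3*A² (X(A) = -6 + (A*A)*3 = -6 + A²*3 = -6 + 3*A²)
x(b) = ⅐ - 5/(7*b) (x(b) = -(1/(-1) + 5/b)/7 = -(1*(-1) + 5/b)/7 = -(-1 + 5/b)/7 = ⅐ - 5/(7*b))
E(L, j) = -j
E(X(-3), 3)*56 + (x(8) - 1*(-58)) = -1*3*56 + ((⅐)*(-5 + 8)/8 - 1*(-58)) = -3*56 + ((⅐)*(⅛)*3 + 58) = -168 + (3/56 + 58) = -168 + 3251/56 = -6157/56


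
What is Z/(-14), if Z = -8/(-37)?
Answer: -4/259 ≈ -0.015444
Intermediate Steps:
Z = 8/37 (Z = -8*(-1/37) = 8/37 ≈ 0.21622)
Z/(-14) = (8/37)/(-14) = (8/37)*(-1/14) = -4/259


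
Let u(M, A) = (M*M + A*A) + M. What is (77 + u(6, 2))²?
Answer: 15129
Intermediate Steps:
u(M, A) = M + A² + M² (u(M, A) = (M² + A²) + M = (A² + M²) + M = M + A² + M²)
(77 + u(6, 2))² = (77 + (6 + 2² + 6²))² = (77 + (6 + 4 + 36))² = (77 + 46)² = 123² = 15129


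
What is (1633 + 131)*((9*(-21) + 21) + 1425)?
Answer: 2217348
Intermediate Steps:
(1633 + 131)*((9*(-21) + 21) + 1425) = 1764*((-189 + 21) + 1425) = 1764*(-168 + 1425) = 1764*1257 = 2217348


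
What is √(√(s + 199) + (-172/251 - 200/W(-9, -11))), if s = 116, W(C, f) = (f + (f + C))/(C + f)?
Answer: √(-7853612292 + 181631883*√35)/7781 ≈ 10.582*I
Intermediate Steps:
W(C, f) = (C + 2*f)/(C + f) (W(C, f) = (f + (C + f))/(C + f) = (C + 2*f)/(C + f))
√(√(s + 199) + (-172/251 - 200/W(-9, -11))) = √(√(116 + 199) + (-172/251 - 200*(-9 - 11)/(-9 + 2*(-11)))) = √(√315 + (-172*1/251 - 200*(-20/(-9 - 22)))) = √(3*√35 + (-172/251 - 200/((-1/20*(-31))))) = √(3*√35 + (-172/251 - 200/31/20)) = √(3*√35 + (-172/251 - 200*20/31)) = √(3*√35 + (-172/251 - 4000/31)) = √(3*√35 - 1009332/7781) = √(-1009332/7781 + 3*√35)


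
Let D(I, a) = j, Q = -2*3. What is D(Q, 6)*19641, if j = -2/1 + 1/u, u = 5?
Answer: -176769/5 ≈ -35354.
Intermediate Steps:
Q = -6
j = -9/5 (j = -2/1 + 1/5 = -2*1 + 1*(1/5) = -2 + 1/5 = -9/5 ≈ -1.8000)
D(I, a) = -9/5
D(Q, 6)*19641 = -9/5*19641 = -176769/5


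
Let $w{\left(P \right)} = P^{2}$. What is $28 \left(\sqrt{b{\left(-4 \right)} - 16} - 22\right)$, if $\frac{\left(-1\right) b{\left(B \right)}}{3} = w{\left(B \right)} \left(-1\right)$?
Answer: $-616 + 112 \sqrt{2} \approx -457.61$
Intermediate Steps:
$b{\left(B \right)} = 3 B^{2}$ ($b{\left(B \right)} = - 3 B^{2} \left(-1\right) = - 3 \left(- B^{2}\right) = 3 B^{2}$)
$28 \left(\sqrt{b{\left(-4 \right)} - 16} - 22\right) = 28 \left(\sqrt{3 \left(-4\right)^{2} - 16} - 22\right) = 28 \left(\sqrt{3 \cdot 16 - 16} - 22\right) = 28 \left(\sqrt{48 - 16} - 22\right) = 28 \left(\sqrt{32} - 22\right) = 28 \left(4 \sqrt{2} - 22\right) = 28 \left(-22 + 4 \sqrt{2}\right) = -616 + 112 \sqrt{2}$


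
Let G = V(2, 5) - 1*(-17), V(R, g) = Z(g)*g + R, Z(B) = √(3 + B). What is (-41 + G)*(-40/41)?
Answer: 880/41 - 400*√2/41 ≈ 7.6662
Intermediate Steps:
V(R, g) = R + g*√(3 + g) (V(R, g) = √(3 + g)*g + R = g*√(3 + g) + R = R + g*√(3 + g))
G = 19 + 10*√2 (G = (2 + 5*√(3 + 5)) - 1*(-17) = (2 + 5*√8) + 17 = (2 + 5*(2*√2)) + 17 = (2 + 10*√2) + 17 = 19 + 10*√2 ≈ 33.142)
(-41 + G)*(-40/41) = (-41 + (19 + 10*√2))*(-40/41) = (-22 + 10*√2)*(-40*1/41) = (-22 + 10*√2)*(-40/41) = 880/41 - 400*√2/41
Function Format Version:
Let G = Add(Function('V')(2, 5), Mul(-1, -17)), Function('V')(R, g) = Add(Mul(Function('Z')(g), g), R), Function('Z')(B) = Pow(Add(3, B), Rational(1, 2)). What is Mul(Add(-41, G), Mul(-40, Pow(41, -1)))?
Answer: Add(Rational(880, 41), Mul(Rational(-400, 41), Pow(2, Rational(1, 2)))) ≈ 7.6662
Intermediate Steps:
Function('V')(R, g) = Add(R, Mul(g, Pow(Add(3, g), Rational(1, 2)))) (Function('V')(R, g) = Add(Mul(Pow(Add(3, g), Rational(1, 2)), g), R) = Add(Mul(g, Pow(Add(3, g), Rational(1, 2))), R) = Add(R, Mul(g, Pow(Add(3, g), Rational(1, 2)))))
G = Add(19, Mul(10, Pow(2, Rational(1, 2)))) (G = Add(Add(2, Mul(5, Pow(Add(3, 5), Rational(1, 2)))), Mul(-1, -17)) = Add(Add(2, Mul(5, Pow(8, Rational(1, 2)))), 17) = Add(Add(2, Mul(5, Mul(2, Pow(2, Rational(1, 2))))), 17) = Add(Add(2, Mul(10, Pow(2, Rational(1, 2)))), 17) = Add(19, Mul(10, Pow(2, Rational(1, 2)))) ≈ 33.142)
Mul(Add(-41, G), Mul(-40, Pow(41, -1))) = Mul(Add(-41, Add(19, Mul(10, Pow(2, Rational(1, 2))))), Mul(-40, Pow(41, -1))) = Mul(Add(-22, Mul(10, Pow(2, Rational(1, 2)))), Mul(-40, Rational(1, 41))) = Mul(Add(-22, Mul(10, Pow(2, Rational(1, 2)))), Rational(-40, 41)) = Add(Rational(880, 41), Mul(Rational(-400, 41), Pow(2, Rational(1, 2))))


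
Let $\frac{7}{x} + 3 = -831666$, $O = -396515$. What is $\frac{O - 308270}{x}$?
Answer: $\frac{586147836165}{7} \approx 8.3735 \cdot 10^{10}$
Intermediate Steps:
$x = - \frac{7}{831669}$ ($x = \frac{7}{-3 - 831666} = \frac{7}{-831669} = 7 \left(- \frac{1}{831669}\right) = - \frac{7}{831669} \approx -8.4168 \cdot 10^{-6}$)
$\frac{O - 308270}{x} = \frac{-396515 - 308270}{- \frac{7}{831669}} = \left(-704785\right) \left(- \frac{831669}{7}\right) = \frac{586147836165}{7}$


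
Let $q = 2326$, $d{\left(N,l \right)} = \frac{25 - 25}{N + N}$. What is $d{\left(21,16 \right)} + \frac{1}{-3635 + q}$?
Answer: $- \frac{1}{1309} \approx -0.00076394$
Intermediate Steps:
$d{\left(N,l \right)} = 0$ ($d{\left(N,l \right)} = \frac{0}{2 N} = 0 \frac{1}{2 N} = 0$)
$d{\left(21,16 \right)} + \frac{1}{-3635 + q} = 0 + \frac{1}{-3635 + 2326} = 0 + \frac{1}{-1309} = 0 - \frac{1}{1309} = - \frac{1}{1309}$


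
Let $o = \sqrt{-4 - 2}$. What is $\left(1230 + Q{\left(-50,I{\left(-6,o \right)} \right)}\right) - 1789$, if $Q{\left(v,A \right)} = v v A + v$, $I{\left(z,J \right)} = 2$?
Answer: $4391$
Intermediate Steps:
$o = i \sqrt{6}$ ($o = \sqrt{-6} = i \sqrt{6} \approx 2.4495 i$)
$Q{\left(v,A \right)} = v + A v^{2}$ ($Q{\left(v,A \right)} = v^{2} A + v = A v^{2} + v = v + A v^{2}$)
$\left(1230 + Q{\left(-50,I{\left(-6,o \right)} \right)}\right) - 1789 = \left(1230 - 50 \left(1 + 2 \left(-50\right)\right)\right) - 1789 = \left(1230 - 50 \left(1 - 100\right)\right) - 1789 = \left(1230 - -4950\right) - 1789 = \left(1230 + 4950\right) - 1789 = 6180 - 1789 = 4391$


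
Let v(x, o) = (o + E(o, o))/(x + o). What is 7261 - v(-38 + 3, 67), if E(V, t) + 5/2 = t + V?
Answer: 464307/64 ≈ 7254.8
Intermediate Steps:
E(V, t) = -5/2 + V + t (E(V, t) = -5/2 + (t + V) = -5/2 + (V + t) = -5/2 + V + t)
v(x, o) = (-5/2 + 3*o)/(o + x) (v(x, o) = (o + (-5/2 + o + o))/(x + o) = (o + (-5/2 + 2*o))/(o + x) = (-5/2 + 3*o)/(o + x))
7261 - v(-38 + 3, 67) = 7261 - (-5/2 + 3*67)/(67 + (-38 + 3)) = 7261 - (-5/2 + 201)/(67 - 35) = 7261 - 397/(32*2) = 7261 - 1*397/64 = 7261 - 397/64 = 464307/64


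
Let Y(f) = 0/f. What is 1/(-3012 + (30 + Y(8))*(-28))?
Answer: -1/3852 ≈ -0.00025961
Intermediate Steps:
Y(f) = 0
1/(-3012 + (30 + Y(8))*(-28)) = 1/(-3012 + (30 + 0)*(-28)) = 1/(-3012 + 30*(-28)) = 1/(-3012 - 840) = 1/(-3852) = -1/3852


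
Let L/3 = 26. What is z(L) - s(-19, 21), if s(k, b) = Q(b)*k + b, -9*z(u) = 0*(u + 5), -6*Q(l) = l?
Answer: -175/2 ≈ -87.500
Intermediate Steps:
L = 78 (L = 3*26 = 78)
Q(l) = -l/6
z(u) = 0 (z(u) = -0*(u + 5) = -0*(5 + u) = -1/9*0 = 0)
s(k, b) = b - b*k/6 (s(k, b) = (-b/6)*k + b = -b*k/6 + b = b - b*k/6)
z(L) - s(-19, 21) = 0 - 21*(6 - 1*(-19))/6 = 0 - 21*(6 + 19)/6 = 0 - 21*25/6 = 0 - 1*175/2 = 0 - 175/2 = -175/2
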